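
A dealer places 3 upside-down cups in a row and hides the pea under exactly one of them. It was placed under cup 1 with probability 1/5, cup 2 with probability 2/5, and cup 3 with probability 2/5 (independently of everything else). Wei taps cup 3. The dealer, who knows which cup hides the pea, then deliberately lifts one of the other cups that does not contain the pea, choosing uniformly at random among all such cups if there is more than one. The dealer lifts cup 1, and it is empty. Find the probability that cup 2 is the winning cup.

Apply Bayes' rule, conditioning on where the pea actually is.
If it is under cup 1 (prior 1/5): the dealer opened cup 1, so this case is ruled out; weight (1/5)·0 = 0.
If it is under cup 2 (prior 2/5): the dealer has no choice, probability 1; weight (2/5)·1 = 2/5.
If it is under cup 3 (prior 2/5): the dealer has 2 equally likely choices, so probability 1/2; weight (2/5)·(1/2) = 1/5.
The weights sum to 3/5.
So P(the pea under cup 2 | the dealer opened cup 1) = (2/5) / (3/5) = 2/3.

2/3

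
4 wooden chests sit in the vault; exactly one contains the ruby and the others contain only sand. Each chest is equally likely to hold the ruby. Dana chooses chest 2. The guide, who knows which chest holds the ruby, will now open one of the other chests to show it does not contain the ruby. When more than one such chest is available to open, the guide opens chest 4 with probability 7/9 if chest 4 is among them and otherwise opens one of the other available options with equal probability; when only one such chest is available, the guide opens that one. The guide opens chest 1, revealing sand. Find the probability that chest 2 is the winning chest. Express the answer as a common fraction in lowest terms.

2/15

Apply Bayes' rule, conditioning on where the ruby actually is.
If it is in chest 1 (prior 1/4): the guide opened chest 1, so this case is ruled out; weight (1/4)·0 = 0.
If it is in chest 2 (prior 1/4): chest 4 is available but not opened; chest 1 gets probability (1 − 7/9)/2 = 1/9; weight (1/4)·(1/9) = 1/36.
If it is in chest 3 (prior 1/4): chest 4 is available but not opened, probability 2/9; weight (1/4)·(2/9) = 1/18.
If it is in chest 4 (prior 1/4): chest 4 holds the prize so is unavailable; the guide chooses uniformly among the 2 others, probability 1/2; weight (1/4)·(1/2) = 1/8.
The weights sum to 5/24.
So P(the ruby in chest 2 | the guide opened chest 1) = (1/36) / (5/24) = 2/15.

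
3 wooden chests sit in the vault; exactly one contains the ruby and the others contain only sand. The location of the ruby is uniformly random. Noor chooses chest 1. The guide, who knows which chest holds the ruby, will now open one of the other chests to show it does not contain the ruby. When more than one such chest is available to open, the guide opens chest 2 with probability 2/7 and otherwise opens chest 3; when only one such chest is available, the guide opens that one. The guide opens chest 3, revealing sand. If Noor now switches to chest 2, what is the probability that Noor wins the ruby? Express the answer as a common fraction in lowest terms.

7/12

Apply Bayes' rule, conditioning on where the ruby actually is.
If it is in chest 1 (prior 1/3): chest 2 is available but not opened, probability 5/7; weight (1/3)·(5/7) = 5/21.
If it is in chest 2 (prior 1/3): only chest 3 is available, probability 1; weight (1/3)·1 = 1/3.
If it is in chest 3 (prior 1/3): the guide opened chest 3, so this case is ruled out; weight (1/3)·0 = 0.
The weights sum to 4/7.
So P(the ruby in chest 2 | the guide opened chest 3) = (1/3) / (4/7) = 7/12.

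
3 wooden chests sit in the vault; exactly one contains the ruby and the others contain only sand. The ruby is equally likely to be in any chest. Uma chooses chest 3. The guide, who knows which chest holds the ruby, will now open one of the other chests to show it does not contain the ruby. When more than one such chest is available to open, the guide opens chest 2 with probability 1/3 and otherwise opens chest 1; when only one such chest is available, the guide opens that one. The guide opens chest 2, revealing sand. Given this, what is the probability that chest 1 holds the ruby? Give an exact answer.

3/4

Consider each possible location of the ruby in turn.
If it is in chest 1 (prior 1/3): only chest 2 is available, probability 1; weight (1/3)·1 = 1/3.
If it is in chest 2 (prior 1/3): the guide opened chest 2, so this case is ruled out; weight (1/3)·0 = 0.
If it is in chest 3 (prior 1/3): chest 2 is available, opened with probability 1/3; weight (1/3)·(1/3) = 1/9.
The weights sum to 4/9.
So P(the ruby in chest 1 | the guide opened chest 2) = (1/3) / (4/9) = 3/4.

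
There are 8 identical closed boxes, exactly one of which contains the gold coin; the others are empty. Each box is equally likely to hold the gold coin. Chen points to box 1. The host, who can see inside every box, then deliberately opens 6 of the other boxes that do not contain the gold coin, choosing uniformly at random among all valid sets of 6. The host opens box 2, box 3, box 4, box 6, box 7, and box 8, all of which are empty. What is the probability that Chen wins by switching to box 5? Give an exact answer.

7/8

Consider each possible location of the gold coin in turn.
If it is in box 1 (prior 1/8): the host has 7 equally likely choices, so probability 1/7; weight (1/8)·(1/7) = 1/56.
If it is in any of boxes 2, 3, 4, 6, 7, and 8 (prior 1/8 each): that box was opened and seen not to hold the prize — ruled out; weight (1/8)·0 = 0 each.
If it is in box 5 (prior 1/8): the host has no choice, probability 1; weight (1/8)·1 = 1/8.
The weights sum to 1/7.
So P(the gold coin in box 5 | the host opened box 2, box 3, box 4, box 6, box 7, and box 8) = (1/8) / (1/7) = 7/8.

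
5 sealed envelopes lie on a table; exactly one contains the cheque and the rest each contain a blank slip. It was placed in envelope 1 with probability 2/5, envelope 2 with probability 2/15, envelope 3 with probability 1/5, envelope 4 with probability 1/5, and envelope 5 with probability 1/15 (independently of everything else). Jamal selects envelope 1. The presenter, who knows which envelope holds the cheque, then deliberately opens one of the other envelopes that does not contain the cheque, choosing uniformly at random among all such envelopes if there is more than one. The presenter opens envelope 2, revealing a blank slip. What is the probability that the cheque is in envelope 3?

6/23

Consider each possible location of the cheque in turn.
If it is in envelope 1 (prior 2/5): the presenter has 4 equally likely choices, so probability 1/4; weight (2/5)·(1/4) = 1/10.
If it is in envelope 2 (prior 2/15): the presenter opened envelope 2, so this case is ruled out; weight (2/15)·0 = 0.
If it is in either of envelopes 3 and 4 (prior 1/5 each): the presenter has 3 equally likely choices, so probability 1/3; weight (1/5)·(1/3) = 1/15 each.
If it is in envelope 5 (prior 1/15): the presenter has 3 equally likely choices, so probability 1/3; weight (1/15)·(1/3) = 1/45.
The weights sum to 23/90.
So P(the cheque in envelope 3 | the presenter opened envelope 2) = (1/15) / (23/90) = 6/23.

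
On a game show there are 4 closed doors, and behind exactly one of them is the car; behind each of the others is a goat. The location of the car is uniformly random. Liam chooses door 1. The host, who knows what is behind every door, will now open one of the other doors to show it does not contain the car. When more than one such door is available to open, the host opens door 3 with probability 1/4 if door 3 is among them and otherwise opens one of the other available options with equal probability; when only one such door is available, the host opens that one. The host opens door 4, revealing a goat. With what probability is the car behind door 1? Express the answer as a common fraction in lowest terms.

3/13

Apply Bayes' rule, conditioning on where the car actually is.
If it is behind door 1 (prior 1/4): door 3 is available but not opened; door 4 gets probability (1 − 1/4)/2 = 3/8; weight (1/4)·(3/8) = 3/32.
If it is behind door 2 (prior 1/4): door 3 is available but not opened, probability 3/4; weight (1/4)·(3/4) = 3/16.
If it is behind door 3 (prior 1/4): door 3 holds the prize so is unavailable; the host chooses uniformly among the 2 others, probability 1/2; weight (1/4)·(1/2) = 1/8.
If it is behind door 4 (prior 1/4): the host opened door 4, so this case is ruled out; weight (1/4)·0 = 0.
The weights sum to 13/32.
So P(the car behind door 1 | the host opened door 4) = (3/32) / (13/32) = 3/13.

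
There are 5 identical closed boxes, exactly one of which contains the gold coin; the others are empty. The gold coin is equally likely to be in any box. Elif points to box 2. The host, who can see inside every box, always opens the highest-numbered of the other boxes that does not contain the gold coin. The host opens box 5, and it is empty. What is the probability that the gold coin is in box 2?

1/4

Condition on the true location of the gold coin.
If it is in any of boxes 1, 2, 3, and 4 (prior 1/5 each): box 5 is the highest-numbered option available, probability 1; weight (1/5)·1 = 1/5 each.
If it is in box 5 (prior 1/5): the host opened box 5, so this case is ruled out; weight (1/5)·0 = 0.
The weights sum to 4/5.
So P(the gold coin in box 2 | the host opened box 5) = (1/5) / (4/5) = 1/4.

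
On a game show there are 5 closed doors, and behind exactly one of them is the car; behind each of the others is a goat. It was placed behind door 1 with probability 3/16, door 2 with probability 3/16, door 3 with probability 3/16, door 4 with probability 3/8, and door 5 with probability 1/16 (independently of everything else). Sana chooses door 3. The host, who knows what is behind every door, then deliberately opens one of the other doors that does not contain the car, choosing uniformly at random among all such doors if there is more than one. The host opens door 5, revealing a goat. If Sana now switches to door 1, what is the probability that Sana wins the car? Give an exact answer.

Condition on the true location of the car.
If it is behind either of doors 1 and 2 (prior 3/16 each): the host has 3 equally likely choices, so probability 1/3; weight (3/16)·(1/3) = 1/16 each.
If it is behind door 3 (prior 3/16): the host has 4 equally likely choices, so probability 1/4; weight (3/16)·(1/4) = 3/64.
If it is behind door 4 (prior 3/8): the host has 3 equally likely choices, so probability 1/3; weight (3/8)·(1/3) = 1/8.
If it is behind door 5 (prior 1/16): the host opened door 5, so this case is ruled out; weight (1/16)·0 = 0.
The weights sum to 19/64.
So P(the car behind door 1 | the host opened door 5) = (1/16) / (19/64) = 4/19.

4/19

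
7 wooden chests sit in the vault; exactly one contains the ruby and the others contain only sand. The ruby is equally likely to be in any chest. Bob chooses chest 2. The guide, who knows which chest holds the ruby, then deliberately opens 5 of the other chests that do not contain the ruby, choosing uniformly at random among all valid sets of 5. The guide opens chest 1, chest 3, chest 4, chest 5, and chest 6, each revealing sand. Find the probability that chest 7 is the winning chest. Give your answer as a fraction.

Consider each possible location of the ruby in turn.
If it is in any of chests 1, 3, 4, 5, and 6 (prior 1/7 each): that chest was opened and seen not to hold the prize — ruled out; weight (1/7)·0 = 0 each.
If it is in chest 2 (prior 1/7): the guide has 6 equally likely choices, so probability 1/6; weight (1/7)·(1/6) = 1/42.
If it is in chest 7 (prior 1/7): the guide has no choice, probability 1; weight (1/7)·1 = 1/7.
The weights sum to 1/6.
So P(the ruby in chest 7 | the guide opened chest 1, chest 3, chest 4, chest 5, and chest 6) = (1/7) / (1/6) = 6/7.

6/7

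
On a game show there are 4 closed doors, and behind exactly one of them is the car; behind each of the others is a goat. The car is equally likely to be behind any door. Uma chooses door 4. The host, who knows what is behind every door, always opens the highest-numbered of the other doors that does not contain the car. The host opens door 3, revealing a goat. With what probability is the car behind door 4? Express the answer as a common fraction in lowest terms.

Consider each possible location of the car in turn.
If it is behind any of doors 1, 2, and 4 (prior 1/4 each): door 3 is the highest-numbered option available, probability 1; weight (1/4)·1 = 1/4 each.
If it is behind door 3 (prior 1/4): the host opened door 3, so this case is ruled out; weight (1/4)·0 = 0.
The weights sum to 3/4.
So P(the car behind door 4 | the host opened door 3) = (1/4) / (3/4) = 1/3.

1/3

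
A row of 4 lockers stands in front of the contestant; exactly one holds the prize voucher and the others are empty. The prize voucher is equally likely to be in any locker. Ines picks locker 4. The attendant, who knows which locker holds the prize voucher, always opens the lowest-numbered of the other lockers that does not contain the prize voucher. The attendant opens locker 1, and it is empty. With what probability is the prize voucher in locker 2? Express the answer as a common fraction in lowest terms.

Apply Bayes' rule, conditioning on where the prize voucher actually is.
If it is in locker 1 (prior 1/4): the attendant opened locker 1, so this case is ruled out; weight (1/4)·0 = 0.
If it is in any of lockers 2, 3, and 4 (prior 1/4 each): locker 1 is the lowest-numbered option available, probability 1; weight (1/4)·1 = 1/4 each.
The weights sum to 3/4.
So P(the prize voucher in locker 2 | the attendant opened locker 1) = (1/4) / (3/4) = 1/3.

1/3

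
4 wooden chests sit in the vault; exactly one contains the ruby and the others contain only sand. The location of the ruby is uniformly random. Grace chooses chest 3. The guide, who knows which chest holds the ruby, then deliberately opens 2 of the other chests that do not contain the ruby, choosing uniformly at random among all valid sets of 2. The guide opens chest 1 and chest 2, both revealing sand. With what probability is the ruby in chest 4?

Condition on the true location of the ruby.
If it is in either of chests 1 and 2 (prior 1/4 each): that chest was opened and seen not to hold the prize — ruled out; weight (1/4)·0 = 0 each.
If it is in chest 3 (prior 1/4): the guide has 3 equally likely choices, so probability 1/3; weight (1/4)·(1/3) = 1/12.
If it is in chest 4 (prior 1/4): the guide has no choice, probability 1; weight (1/4)·1 = 1/4.
The weights sum to 1/3.
So P(the ruby in chest 4 | the guide opened chest 1 and chest 2) = (1/4) / (1/3) = 3/4.

3/4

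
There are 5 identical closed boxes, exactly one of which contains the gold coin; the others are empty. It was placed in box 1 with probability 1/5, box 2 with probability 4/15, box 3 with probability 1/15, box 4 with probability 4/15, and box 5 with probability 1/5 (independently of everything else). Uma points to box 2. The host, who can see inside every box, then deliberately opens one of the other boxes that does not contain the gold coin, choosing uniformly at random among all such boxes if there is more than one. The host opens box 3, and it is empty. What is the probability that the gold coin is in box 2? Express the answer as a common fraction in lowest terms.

3/13

Apply Bayes' rule, conditioning on where the gold coin actually is.
If it is in either of boxes 1 and 5 (prior 1/5 each): the host has 3 equally likely choices, so probability 1/3; weight (1/5)·(1/3) = 1/15 each.
If it is in box 2 (prior 4/15): the host has 4 equally likely choices, so probability 1/4; weight (4/15)·(1/4) = 1/15.
If it is in box 3 (prior 1/15): the host opened box 3, so this case is ruled out; weight (1/15)·0 = 0.
If it is in box 4 (prior 4/15): the host has 3 equally likely choices, so probability 1/3; weight (4/15)·(1/3) = 4/45.
The weights sum to 13/45.
So P(the gold coin in box 2 | the host opened box 3) = (1/15) / (13/45) = 3/13.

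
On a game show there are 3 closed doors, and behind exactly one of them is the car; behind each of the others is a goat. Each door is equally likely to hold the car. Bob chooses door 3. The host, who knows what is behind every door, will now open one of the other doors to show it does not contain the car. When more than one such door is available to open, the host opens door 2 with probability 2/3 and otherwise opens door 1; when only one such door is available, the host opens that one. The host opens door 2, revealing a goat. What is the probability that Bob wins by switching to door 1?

3/5

Apply Bayes' rule, conditioning on where the car actually is.
If it is behind door 1 (prior 1/3): only door 2 is available, probability 1; weight (1/3)·1 = 1/3.
If it is behind door 2 (prior 1/3): the host opened door 2, so this case is ruled out; weight (1/3)·0 = 0.
If it is behind door 3 (prior 1/3): door 2 is available, opened with probability 2/3; weight (1/3)·(2/3) = 2/9.
The weights sum to 5/9.
So P(the car behind door 1 | the host opened door 2) = (1/3) / (5/9) = 3/5.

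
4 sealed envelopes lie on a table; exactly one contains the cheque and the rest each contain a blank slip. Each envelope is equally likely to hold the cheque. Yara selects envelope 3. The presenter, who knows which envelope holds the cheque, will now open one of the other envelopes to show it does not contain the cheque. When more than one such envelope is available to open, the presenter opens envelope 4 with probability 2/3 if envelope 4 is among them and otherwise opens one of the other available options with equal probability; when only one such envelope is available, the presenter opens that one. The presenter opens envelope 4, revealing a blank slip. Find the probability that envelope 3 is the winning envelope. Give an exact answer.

1/3

Condition on the true location of the cheque.
If it is in any of envelopes 1, 2, and 3 (prior 1/4 each): envelope 4 is available, opened with probability 2/3; weight (1/4)·(2/3) = 1/6 each.
If it is in envelope 4 (prior 1/4): the presenter opened envelope 4, so this case is ruled out; weight (1/4)·0 = 0.
The weights sum to 1/2.
So P(the cheque in envelope 3 | the presenter opened envelope 4) = (1/6) / (1/2) = 1/3.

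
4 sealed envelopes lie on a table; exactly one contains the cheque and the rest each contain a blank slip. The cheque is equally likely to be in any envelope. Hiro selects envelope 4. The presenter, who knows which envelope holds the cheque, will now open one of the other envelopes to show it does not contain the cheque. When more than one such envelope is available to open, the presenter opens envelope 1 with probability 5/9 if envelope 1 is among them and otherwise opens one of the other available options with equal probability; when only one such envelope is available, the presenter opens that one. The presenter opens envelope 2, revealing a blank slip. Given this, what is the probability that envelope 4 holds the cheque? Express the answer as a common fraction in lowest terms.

4/21

Apply Bayes' rule, conditioning on where the cheque actually is.
If it is in envelope 1 (prior 1/4): envelope 1 holds the prize so is unavailable; the presenter chooses uniformly among the 2 others, probability 1/2; weight (1/4)·(1/2) = 1/8.
If it is in envelope 2 (prior 1/4): the presenter opened envelope 2, so this case is ruled out; weight (1/4)·0 = 0.
If it is in envelope 3 (prior 1/4): envelope 1 is available but not opened, probability 4/9; weight (1/4)·(4/9) = 1/9.
If it is in envelope 4 (prior 1/4): envelope 1 is available but not opened; envelope 2 gets probability (1 − 5/9)/2 = 2/9; weight (1/4)·(2/9) = 1/18.
The weights sum to 7/24.
So P(the cheque in envelope 4 | the presenter opened envelope 2) = (1/18) / (7/24) = 4/21.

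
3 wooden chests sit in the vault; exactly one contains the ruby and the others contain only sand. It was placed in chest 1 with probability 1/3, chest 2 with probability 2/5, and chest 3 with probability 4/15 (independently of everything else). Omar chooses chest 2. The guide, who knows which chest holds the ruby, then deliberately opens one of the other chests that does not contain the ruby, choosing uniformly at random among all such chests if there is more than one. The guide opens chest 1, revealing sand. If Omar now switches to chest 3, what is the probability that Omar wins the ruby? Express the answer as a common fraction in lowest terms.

4/7

Apply Bayes' rule, conditioning on where the ruby actually is.
If it is in chest 1 (prior 1/3): the guide opened chest 1, so this case is ruled out; weight (1/3)·0 = 0.
If it is in chest 2 (prior 2/5): the guide has 2 equally likely choices, so probability 1/2; weight (2/5)·(1/2) = 1/5.
If it is in chest 3 (prior 4/15): the guide has no choice, probability 1; weight (4/15)·1 = 4/15.
The weights sum to 7/15.
So P(the ruby in chest 3 | the guide opened chest 1) = (4/15) / (7/15) = 4/7.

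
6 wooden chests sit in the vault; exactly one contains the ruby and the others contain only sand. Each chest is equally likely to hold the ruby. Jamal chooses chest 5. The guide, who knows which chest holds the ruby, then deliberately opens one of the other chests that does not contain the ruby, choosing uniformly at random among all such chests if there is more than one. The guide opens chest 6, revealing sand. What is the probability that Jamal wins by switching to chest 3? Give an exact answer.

Apply Bayes' rule, conditioning on where the ruby actually is.
If it is in any of chests 1, 2, 3, and 4 (prior 1/6 each): the guide has 4 equally likely choices, so probability 1/4; weight (1/6)·(1/4) = 1/24 each.
If it is in chest 5 (prior 1/6): the guide has 5 equally likely choices, so probability 1/5; weight (1/6)·(1/5) = 1/30.
If it is in chest 6 (prior 1/6): the guide opened chest 6, so this case is ruled out; weight (1/6)·0 = 0.
The weights sum to 1/5.
So P(the ruby in chest 3 | the guide opened chest 6) = (1/24) / (1/5) = 5/24.

5/24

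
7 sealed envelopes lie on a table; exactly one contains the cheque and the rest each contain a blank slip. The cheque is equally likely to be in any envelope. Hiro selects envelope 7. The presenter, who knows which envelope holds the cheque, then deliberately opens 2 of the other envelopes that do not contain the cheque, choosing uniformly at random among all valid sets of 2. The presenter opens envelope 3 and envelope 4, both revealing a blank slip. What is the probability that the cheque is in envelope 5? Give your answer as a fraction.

Consider each possible location of the cheque in turn.
If it is in any of envelopes 1, 2, 5, and 6 (prior 1/7 each): the presenter has 10 equally likely choices, so probability 1/10; weight (1/7)·(1/10) = 1/70 each.
If it is in either of envelopes 3 and 4 (prior 1/7 each): that envelope was opened and seen not to hold the prize — ruled out; weight (1/7)·0 = 0 each.
If it is in envelope 7 (prior 1/7): the presenter has 15 equally likely choices, so probability 1/15; weight (1/7)·(1/15) = 1/105.
The weights sum to 1/15.
So P(the cheque in envelope 5 | the presenter opened envelope 3 and envelope 4) = (1/70) / (1/15) = 3/14.

3/14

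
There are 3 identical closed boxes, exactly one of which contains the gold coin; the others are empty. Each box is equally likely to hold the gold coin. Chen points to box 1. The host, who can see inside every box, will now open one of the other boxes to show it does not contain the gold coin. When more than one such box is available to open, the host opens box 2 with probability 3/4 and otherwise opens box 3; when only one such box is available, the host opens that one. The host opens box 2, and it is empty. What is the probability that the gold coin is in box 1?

Condition on the true location of the gold coin.
If it is in box 1 (prior 1/3): box 2 is available, opened with probability 3/4; weight (1/3)·(3/4) = 1/4.
If it is in box 2 (prior 1/3): the host opened box 2, so this case is ruled out; weight (1/3)·0 = 0.
If it is in box 3 (prior 1/3): only box 2 is available, probability 1; weight (1/3)·1 = 1/3.
The weights sum to 7/12.
So P(the gold coin in box 1 | the host opened box 2) = (1/4) / (7/12) = 3/7.

3/7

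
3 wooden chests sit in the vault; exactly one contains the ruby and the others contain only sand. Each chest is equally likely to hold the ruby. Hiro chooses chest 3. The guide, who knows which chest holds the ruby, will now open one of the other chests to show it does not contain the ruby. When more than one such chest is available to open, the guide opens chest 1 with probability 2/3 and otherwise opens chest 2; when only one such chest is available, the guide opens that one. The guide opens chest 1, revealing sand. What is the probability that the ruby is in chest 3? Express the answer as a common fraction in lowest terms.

2/5

Apply Bayes' rule, conditioning on where the ruby actually is.
If it is in chest 1 (prior 1/3): the guide opened chest 1, so this case is ruled out; weight (1/3)·0 = 0.
If it is in chest 2 (prior 1/3): only chest 1 is available, probability 1; weight (1/3)·1 = 1/3.
If it is in chest 3 (prior 1/3): chest 1 is available, opened with probability 2/3; weight (1/3)·(2/3) = 2/9.
The weights sum to 5/9.
So P(the ruby in chest 3 | the guide opened chest 1) = (2/9) / (5/9) = 2/5.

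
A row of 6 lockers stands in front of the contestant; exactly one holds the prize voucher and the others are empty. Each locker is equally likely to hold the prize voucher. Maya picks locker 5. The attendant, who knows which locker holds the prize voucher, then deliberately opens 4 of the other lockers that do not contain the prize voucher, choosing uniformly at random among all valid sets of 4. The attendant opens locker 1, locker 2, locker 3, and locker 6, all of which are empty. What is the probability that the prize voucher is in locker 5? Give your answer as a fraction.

1/6

Condition on the true location of the prize voucher.
If it is in any of lockers 1, 2, 3, and 6 (prior 1/6 each): that locker was opened and seen not to hold the prize — ruled out; weight (1/6)·0 = 0 each.
If it is in locker 4 (prior 1/6): the attendant has no choice, probability 1; weight (1/6)·1 = 1/6.
If it is in locker 5 (prior 1/6): the attendant has 5 equally likely choices, so probability 1/5; weight (1/6)·(1/5) = 1/30.
The weights sum to 1/5.
So P(the prize voucher in locker 5 | the attendant opened locker 1, locker 2, locker 3, and locker 6) = (1/30) / (1/5) = 1/6.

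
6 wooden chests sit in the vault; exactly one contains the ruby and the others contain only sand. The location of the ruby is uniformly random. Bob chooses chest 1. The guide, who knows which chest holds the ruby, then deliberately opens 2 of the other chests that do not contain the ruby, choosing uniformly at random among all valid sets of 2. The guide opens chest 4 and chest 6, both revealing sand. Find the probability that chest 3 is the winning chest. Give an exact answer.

Consider each possible location of the ruby in turn.
If it is in chest 1 (prior 1/6): the guide has 10 equally likely choices, so probability 1/10; weight (1/6)·(1/10) = 1/60.
If it is in any of chests 2, 3, and 5 (prior 1/6 each): the guide has 6 equally likely choices, so probability 1/6; weight (1/6)·(1/6) = 1/36 each.
If it is in either of chests 4 and 6 (prior 1/6 each): that chest was opened and seen not to hold the prize — ruled out; weight (1/6)·0 = 0 each.
The weights sum to 1/10.
So P(the ruby in chest 3 | the guide opened chest 4 and chest 6) = (1/36) / (1/10) = 5/18.

5/18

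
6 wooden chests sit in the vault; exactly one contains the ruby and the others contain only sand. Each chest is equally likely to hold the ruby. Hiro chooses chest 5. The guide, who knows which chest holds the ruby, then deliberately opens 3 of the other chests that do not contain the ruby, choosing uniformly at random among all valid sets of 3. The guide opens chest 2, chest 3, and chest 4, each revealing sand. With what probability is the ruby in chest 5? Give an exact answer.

Consider each possible location of the ruby in turn.
If it is in either of chests 1 and 6 (prior 1/6 each): the guide has 4 equally likely choices, so probability 1/4; weight (1/6)·(1/4) = 1/24 each.
If it is in any of chests 2, 3, and 4 (prior 1/6 each): that chest was opened and seen not to hold the prize — ruled out; weight (1/6)·0 = 0 each.
If it is in chest 5 (prior 1/6): the guide has 10 equally likely choices, so probability 1/10; weight (1/6)·(1/10) = 1/60.
The weights sum to 1/10.
So P(the ruby in chest 5 | the guide opened chest 2, chest 3, and chest 4) = (1/60) / (1/10) = 1/6.

1/6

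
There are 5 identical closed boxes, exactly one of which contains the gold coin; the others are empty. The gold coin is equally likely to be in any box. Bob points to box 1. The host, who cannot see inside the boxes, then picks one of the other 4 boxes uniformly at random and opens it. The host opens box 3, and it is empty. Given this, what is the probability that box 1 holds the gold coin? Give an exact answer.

1/4

Because the host chose which box to open without knowing where the gold coin is, the choice is independent of the prize location. Learning that box 3 does not hold the gold coin simply rules out that one location and leaves the remaining 4 boxes still equally likely by symmetry.
So P(the gold coin in box 1) = 1/4.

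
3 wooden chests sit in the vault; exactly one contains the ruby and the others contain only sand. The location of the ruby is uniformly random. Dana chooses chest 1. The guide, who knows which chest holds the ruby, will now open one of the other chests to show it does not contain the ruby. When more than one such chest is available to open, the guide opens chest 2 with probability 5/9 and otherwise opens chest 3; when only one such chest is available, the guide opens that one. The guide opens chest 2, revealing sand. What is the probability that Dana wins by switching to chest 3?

Consider each possible location of the ruby in turn.
If it is in chest 1 (prior 1/3): chest 2 is available, opened with probability 5/9; weight (1/3)·(5/9) = 5/27.
If it is in chest 2 (prior 1/3): the guide opened chest 2, so this case is ruled out; weight (1/3)·0 = 0.
If it is in chest 3 (prior 1/3): only chest 2 is available, probability 1; weight (1/3)·1 = 1/3.
The weights sum to 14/27.
So P(the ruby in chest 3 | the guide opened chest 2) = (1/3) / (14/27) = 9/14.

9/14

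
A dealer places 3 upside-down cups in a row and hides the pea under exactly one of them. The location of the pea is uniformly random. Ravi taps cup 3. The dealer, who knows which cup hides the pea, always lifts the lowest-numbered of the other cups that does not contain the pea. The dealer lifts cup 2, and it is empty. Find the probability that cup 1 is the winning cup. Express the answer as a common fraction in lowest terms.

1

Apply Bayes' rule, conditioning on where the pea actually is.
If it is under cup 1 (prior 1/3): cup 2 is the lowest-numbered option available, probability 1; weight (1/3)·1 = 1/3.
If it is under cup 2 (prior 1/3): the dealer opened cup 2, so this case is ruled out; weight (1/3)·0 = 0.
If it is under cup 3 (prior 1/3): the dealer would have opened cup 1 instead, probability 0; weight (1/3)·0 = 0.
The weights sum to 1/3.
So P(the pea under cup 1 | the dealer opened cup 2) = (1/3) / (1/3) = 1.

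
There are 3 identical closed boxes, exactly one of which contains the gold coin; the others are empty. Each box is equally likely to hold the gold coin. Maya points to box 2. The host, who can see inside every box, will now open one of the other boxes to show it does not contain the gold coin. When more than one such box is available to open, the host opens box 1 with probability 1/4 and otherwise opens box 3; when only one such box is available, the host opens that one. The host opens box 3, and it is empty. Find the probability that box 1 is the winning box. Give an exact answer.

4/7

Consider each possible location of the gold coin in turn.
If it is in box 1 (prior 1/3): only box 3 is available, probability 1; weight (1/3)·1 = 1/3.
If it is in box 2 (prior 1/3): box 1 is available but not opened, probability 3/4; weight (1/3)·(3/4) = 1/4.
If it is in box 3 (prior 1/3): the host opened box 3, so this case is ruled out; weight (1/3)·0 = 0.
The weights sum to 7/12.
So P(the gold coin in box 1 | the host opened box 3) = (1/3) / (7/12) = 4/7.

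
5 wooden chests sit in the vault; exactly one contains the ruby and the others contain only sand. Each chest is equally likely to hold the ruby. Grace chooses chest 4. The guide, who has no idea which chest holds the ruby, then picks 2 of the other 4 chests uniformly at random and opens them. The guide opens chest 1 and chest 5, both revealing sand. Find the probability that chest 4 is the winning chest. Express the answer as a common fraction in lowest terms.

1/3

Condition on the true location of the ruby.
If it is in either of chests 1 and 5 (prior 1/5 each): that chest was opened and seen not to hold the prize — ruled out; weight (1/5)·0 = 0 each.
If it is in any of chests 2, 3, and 4 (prior 1/5 each): the guide picks exactly this set with probability 1/6 regardless, and none is the prize; weight (1/5)·(1/6) = 1/30 each.
The weights sum to 1/10.
So P(the ruby in chest 4 | the guide opened chest 1 and chest 5) = (1/30) / (1/10) = 1/3.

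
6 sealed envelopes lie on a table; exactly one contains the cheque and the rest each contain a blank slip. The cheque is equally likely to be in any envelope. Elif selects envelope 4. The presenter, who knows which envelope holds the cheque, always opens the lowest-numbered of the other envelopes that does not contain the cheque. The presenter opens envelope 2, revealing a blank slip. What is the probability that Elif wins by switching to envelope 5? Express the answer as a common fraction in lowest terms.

0

Consider each possible location of the cheque in turn.
If it is in envelope 1 (prior 1/6): envelope 2 is the lowest-numbered option available, probability 1; weight (1/6)·1 = 1/6.
If it is in envelope 2 (prior 1/6): the presenter opened envelope 2, so this case is ruled out; weight (1/6)·0 = 0.
If it is in any of envelopes 3, 4, 5, and 6 (prior 1/6 each): the presenter would have opened envelope 1 instead, probability 0; weight (1/6)·0 = 0 each.
The weights sum to 1/6.
So P(the cheque in envelope 5 | the presenter opened envelope 2) = 0 / (1/6) = 0.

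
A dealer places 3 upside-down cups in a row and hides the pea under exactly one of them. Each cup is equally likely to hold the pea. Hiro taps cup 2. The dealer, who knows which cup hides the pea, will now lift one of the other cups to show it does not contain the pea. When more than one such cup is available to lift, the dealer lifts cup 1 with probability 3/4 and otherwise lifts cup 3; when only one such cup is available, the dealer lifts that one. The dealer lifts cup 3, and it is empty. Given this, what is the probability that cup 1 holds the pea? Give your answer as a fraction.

4/5

Apply Bayes' rule, conditioning on where the pea actually is.
If it is under cup 1 (prior 1/3): only cup 3 is available, probability 1; weight (1/3)·1 = 1/3.
If it is under cup 2 (prior 1/3): cup 1 is available but not opened, probability 1/4; weight (1/3)·(1/4) = 1/12.
If it is under cup 3 (prior 1/3): the dealer opened cup 3, so this case is ruled out; weight (1/3)·0 = 0.
The weights sum to 5/12.
So P(the pea under cup 1 | the dealer opened cup 3) = (1/3) / (5/12) = 4/5.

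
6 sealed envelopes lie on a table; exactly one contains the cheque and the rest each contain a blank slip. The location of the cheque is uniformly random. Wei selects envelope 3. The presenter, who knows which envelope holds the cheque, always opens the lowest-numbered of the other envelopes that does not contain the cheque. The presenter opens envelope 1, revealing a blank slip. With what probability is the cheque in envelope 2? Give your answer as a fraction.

Apply Bayes' rule, conditioning on where the cheque actually is.
If it is in envelope 1 (prior 1/6): the presenter opened envelope 1, so this case is ruled out; weight (1/6)·0 = 0.
If it is in any of envelopes 2, 3, 4, 5, and 6 (prior 1/6 each): envelope 1 is the lowest-numbered option available, probability 1; weight (1/6)·1 = 1/6 each.
The weights sum to 5/6.
So P(the cheque in envelope 2 | the presenter opened envelope 1) = (1/6) / (5/6) = 1/5.

1/5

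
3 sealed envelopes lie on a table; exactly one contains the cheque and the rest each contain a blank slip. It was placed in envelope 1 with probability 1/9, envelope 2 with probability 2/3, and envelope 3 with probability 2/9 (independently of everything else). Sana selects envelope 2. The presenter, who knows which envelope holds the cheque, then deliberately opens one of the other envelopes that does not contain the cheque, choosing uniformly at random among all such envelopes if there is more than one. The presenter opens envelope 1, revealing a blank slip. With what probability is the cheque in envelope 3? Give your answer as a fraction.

2/5

Apply Bayes' rule, conditioning on where the cheque actually is.
If it is in envelope 1 (prior 1/9): the presenter opened envelope 1, so this case is ruled out; weight (1/9)·0 = 0.
If it is in envelope 2 (prior 2/3): the presenter has 2 equally likely choices, so probability 1/2; weight (2/3)·(1/2) = 1/3.
If it is in envelope 3 (prior 2/9): the presenter has no choice, probability 1; weight (2/9)·1 = 2/9.
The weights sum to 5/9.
So P(the cheque in envelope 3 | the presenter opened envelope 1) = (2/9) / (5/9) = 2/5.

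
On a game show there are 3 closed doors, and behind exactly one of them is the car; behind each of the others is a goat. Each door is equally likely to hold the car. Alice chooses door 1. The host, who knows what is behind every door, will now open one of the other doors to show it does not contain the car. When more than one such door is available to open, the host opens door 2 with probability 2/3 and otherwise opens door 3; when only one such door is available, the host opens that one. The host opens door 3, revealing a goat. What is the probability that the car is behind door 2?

Consider each possible location of the car in turn.
If it is behind door 1 (prior 1/3): door 2 is available but not opened, probability 1/3; weight (1/3)·(1/3) = 1/9.
If it is behind door 2 (prior 1/3): only door 3 is available, probability 1; weight (1/3)·1 = 1/3.
If it is behind door 3 (prior 1/3): the host opened door 3, so this case is ruled out; weight (1/3)·0 = 0.
The weights sum to 4/9.
So P(the car behind door 2 | the host opened door 3) = (1/3) / (4/9) = 3/4.

3/4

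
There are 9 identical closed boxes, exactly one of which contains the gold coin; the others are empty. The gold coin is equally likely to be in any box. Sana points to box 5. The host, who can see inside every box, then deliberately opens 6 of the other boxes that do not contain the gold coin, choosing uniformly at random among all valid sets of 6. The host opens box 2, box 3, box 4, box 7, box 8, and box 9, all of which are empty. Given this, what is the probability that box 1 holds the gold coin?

4/9

Condition on the true location of the gold coin.
If it is in either of boxes 1 and 6 (prior 1/9 each): the host has 7 equally likely choices, so probability 1/7; weight (1/9)·(1/7) = 1/63 each.
If it is in any of boxes 2, 3, 4, 7, 8, and 9 (prior 1/9 each): that box was opened and seen not to hold the prize — ruled out; weight (1/9)·0 = 0 each.
If it is in box 5 (prior 1/9): the host has 28 equally likely choices, so probability 1/28; weight (1/9)·(1/28) = 1/252.
The weights sum to 1/28.
So P(the gold coin in box 1 | the host opened box 2, box 3, box 4, box 7, box 8, and box 9) = (1/63) / (1/28) = 4/9.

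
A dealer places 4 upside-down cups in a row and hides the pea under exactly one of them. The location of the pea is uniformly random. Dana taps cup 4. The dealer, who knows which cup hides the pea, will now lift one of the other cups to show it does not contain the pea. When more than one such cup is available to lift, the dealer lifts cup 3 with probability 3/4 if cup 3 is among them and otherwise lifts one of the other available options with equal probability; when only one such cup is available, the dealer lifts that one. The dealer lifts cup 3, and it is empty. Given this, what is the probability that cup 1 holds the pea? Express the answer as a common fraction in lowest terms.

1/3

Apply Bayes' rule, conditioning on where the pea actually is.
If it is under any of cups 1, 2, and 4 (prior 1/4 each): cup 3 is available, opened with probability 3/4; weight (1/4)·(3/4) = 3/16 each.
If it is under cup 3 (prior 1/4): the dealer opened cup 3, so this case is ruled out; weight (1/4)·0 = 0.
The weights sum to 9/16.
So P(the pea under cup 1 | the dealer opened cup 3) = (3/16) / (9/16) = 1/3.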